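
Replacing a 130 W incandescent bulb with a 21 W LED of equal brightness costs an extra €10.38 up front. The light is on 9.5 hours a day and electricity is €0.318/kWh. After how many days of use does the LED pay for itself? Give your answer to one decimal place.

31.5 days

Power saved = 130 − 21 = 109 W
Daily energy saved = 109 W × 9.5 h = 1036 Wh = 1.0355 kWh
Daily savings = 1.0355 × €0.318 = €0.3293
Payback = €10.38 / €0.3293 per day = 31.52 days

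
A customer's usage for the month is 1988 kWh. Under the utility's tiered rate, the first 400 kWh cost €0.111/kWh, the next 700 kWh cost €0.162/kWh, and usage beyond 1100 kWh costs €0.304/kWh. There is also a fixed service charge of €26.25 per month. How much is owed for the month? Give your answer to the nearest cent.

First 400 kWh × €0.111 = €44.40
Next 700 kWh × €0.162 = €113.40
Remaining 888 kWh × €0.304 = €269.95
Energy charge = €427.75; + service €26.25 = €454.00

€454.00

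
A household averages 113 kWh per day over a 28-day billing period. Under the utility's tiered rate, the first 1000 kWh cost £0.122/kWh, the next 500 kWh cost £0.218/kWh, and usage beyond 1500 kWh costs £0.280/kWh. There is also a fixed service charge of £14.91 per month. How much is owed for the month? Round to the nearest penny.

£711.83

Usage = 113 kWh/day × 28 days = 3164 kWh
First 1000 kWh × £0.122 = £122.00
Next 500 kWh × £0.218 = £109.00
Remaining 1664 kWh × £0.280 = £465.92
Energy charge = £696.92; + service £14.91 = £711.83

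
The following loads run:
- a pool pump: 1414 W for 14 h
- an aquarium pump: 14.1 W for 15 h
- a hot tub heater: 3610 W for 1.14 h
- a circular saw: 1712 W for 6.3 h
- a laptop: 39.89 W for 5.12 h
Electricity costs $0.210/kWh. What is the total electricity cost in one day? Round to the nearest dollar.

pool pump: 1414 W × 14 h = 19,796 Wh = 19.8 kWh
aquarium pump: 14.1 W × 15 h = 212 Wh = 0.2115 kWh
hot tub heater: 3610 W × 1.14 h = 4,115 Wh = 4.115 kWh
circular saw: 1712 W × 6.3 h = 10,786 Wh = 10.79 kWh
laptop: 39.89 W × 5.12 h = 204 Wh = 0.2042 kWh
Total energy = 19.8 + 0.2115 + 4.115 + 10.79 + 0.2042 = 35.11 kWh
Cost = 35.11 kWh × $0.210 = $7.37 ≈ $7

$7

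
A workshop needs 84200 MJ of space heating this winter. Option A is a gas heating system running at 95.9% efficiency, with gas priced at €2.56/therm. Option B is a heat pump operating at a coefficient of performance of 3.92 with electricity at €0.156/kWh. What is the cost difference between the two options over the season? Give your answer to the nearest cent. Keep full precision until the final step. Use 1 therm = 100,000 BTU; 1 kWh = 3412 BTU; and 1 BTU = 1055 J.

Heat load = 84200 MJ = 84,200,000,000 J / 1055 = 79,810,427 BTU
Gas: input = 79,810,427 / 0.959 = 83,222,551 BTU = 832.2 therm → 832.2 × €2.56 = €2,130.50
Heat pump: 79,810,427 BTU / 3412 = 23,390 kWh heat; / 3.92 = 5,967 kWh in → × €0.156 = €930.87
Difference = |€2,130.50 − €930.87| = €1,199.63

€1199.63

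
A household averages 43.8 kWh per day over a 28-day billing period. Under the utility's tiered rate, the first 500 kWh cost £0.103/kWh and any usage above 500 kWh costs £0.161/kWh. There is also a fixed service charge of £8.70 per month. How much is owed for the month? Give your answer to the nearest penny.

£177.15

Usage = 43.8 kWh/day × 28 days = 1226.4 kWh
First 500 kWh × £0.103 = £51.50
Remaining 726.4 kWh × £0.161 = £116.95
Energy charge = £168.45; + service £8.70 = £177.15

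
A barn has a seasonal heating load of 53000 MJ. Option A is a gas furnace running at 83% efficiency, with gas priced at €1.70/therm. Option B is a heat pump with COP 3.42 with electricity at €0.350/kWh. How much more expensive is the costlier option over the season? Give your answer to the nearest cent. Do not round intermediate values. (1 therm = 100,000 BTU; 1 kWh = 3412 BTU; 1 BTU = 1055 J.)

Heat load = 53000 MJ = 53,000,000,000 J / 1055 = 50,236,967 BTU
Gas: input = 50,236,967 / 0.830 = 60,526,466 BTU = 605.3 therm → 605.3 × €1.70 = €1,028.95
Heat pump: 50,236,967 BTU / 3412 = 14,720 kWh heat; / 3.42 = 4,305 kWh in → × €0.350 = €1,506.80
Difference = |€1,028.95 − €1,506.80| = €477.85

€477.85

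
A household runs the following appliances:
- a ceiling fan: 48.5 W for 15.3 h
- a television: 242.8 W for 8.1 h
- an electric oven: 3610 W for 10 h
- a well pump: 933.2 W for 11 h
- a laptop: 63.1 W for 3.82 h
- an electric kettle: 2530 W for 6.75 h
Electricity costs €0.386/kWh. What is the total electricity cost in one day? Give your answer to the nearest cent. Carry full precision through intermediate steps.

€25.63

ceiling fan: 48.5 W × 15.3 h = 742 Wh = 0.7421 kWh
television: 242.8 W × 8.1 h = 1,967 Wh = 1.967 kWh
electric oven: 3610 W × 10 h = 36,100 Wh = 36.1 kWh
well pump: 933.2 W × 11 h = 10,265 Wh = 10.27 kWh
laptop: 63.1 W × 3.82 h = 241 Wh = 0.241 kWh
electric kettle: 2530 W × 6.75 h = 17,078 Wh = 17.08 kWh
Total energy = 0.7421 + 1.967 + 36.1 + 10.27 + 0.241 + 17.08 = 66.39 kWh
Cost = 66.39 kWh × €0.386 = €25.63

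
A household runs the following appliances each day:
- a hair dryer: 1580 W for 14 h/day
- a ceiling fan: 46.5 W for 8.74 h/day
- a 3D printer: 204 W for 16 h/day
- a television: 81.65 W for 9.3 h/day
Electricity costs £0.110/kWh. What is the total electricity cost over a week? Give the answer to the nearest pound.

hair dryer: 1580 W × 14 h × 7 d = 154,840 Wh = 154.8 kWh
ceiling fan: 46.5 W × 8.74 h × 7 d = 2,845 Wh = 2.845 kWh
3D printer: 204 W × 16 h × 7 d = 22,848 Wh = 22.85 kWh
television: 81.65 W × 9.3 h × 7 d = 5,315 Wh = 5.315 kWh
Total energy = 154.8 + 2.845 + 22.85 + 5.315 = 185.8 kWh
Cost = 185.8 kWh × £0.110 = £20.44 ≈ £20

£20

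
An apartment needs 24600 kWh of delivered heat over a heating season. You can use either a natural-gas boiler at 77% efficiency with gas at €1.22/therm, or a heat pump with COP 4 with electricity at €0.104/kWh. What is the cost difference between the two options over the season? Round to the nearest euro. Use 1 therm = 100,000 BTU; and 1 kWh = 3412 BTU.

Heat load = 24600 kWh × 3412 = 83,935,200 BTU
Gas: input = 83,935,200 / 0.77 = 109,006,753 BTU = 1,090 therm → 1,090 × €1.22 = €1,329.88
Heat pump: 83,935,200 BTU / 3412 = 24,600 kWh heat; / 4 = 6,150 kWh in → × €0.104 = €639.60
Difference = |€1,329.88 − €639.60| = €690.28 ≈ €690

€690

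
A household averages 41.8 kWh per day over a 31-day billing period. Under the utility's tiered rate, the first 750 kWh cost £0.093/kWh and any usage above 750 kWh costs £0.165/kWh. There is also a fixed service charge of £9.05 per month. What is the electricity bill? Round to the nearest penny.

£168.86

Usage = 41.8 kWh/day × 31 days = 1295.8 kWh
First 750 kWh × £0.093 = £69.75
Remaining 545.8 kWh × £0.165 = £90.06
Energy charge = £159.81; + service £9.05 = £168.86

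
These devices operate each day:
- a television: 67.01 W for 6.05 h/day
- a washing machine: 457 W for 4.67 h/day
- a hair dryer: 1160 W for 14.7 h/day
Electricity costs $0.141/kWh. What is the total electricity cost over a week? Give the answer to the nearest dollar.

television: 67.01 W × 6.05 h × 7 d = 2,838 Wh = 2.838 kWh
washing machine: 457 W × 4.67 h × 7 d = 14,939 Wh = 14.94 kWh
hair dryer: 1160 W × 14.7 h × 7 d = 119,364 Wh = 119.4 kWh
Total energy = 2.838 + 14.94 + 119.4 = 137.1 kWh
Cost = 137.1 kWh × $0.141 = $19.34 ≈ $19

$19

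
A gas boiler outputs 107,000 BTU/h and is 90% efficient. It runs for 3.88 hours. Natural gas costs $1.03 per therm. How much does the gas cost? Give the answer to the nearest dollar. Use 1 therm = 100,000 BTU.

$5

Heat delivered = 107,000 BTU/h × 3.88 h = 415,160 BTU
Gas input = 415,160 / 0.90 = 461,289 BTU
= 461,289 / 100,000 = 4.613 therm
Cost = 4.613 × $1.03/therm = $4.75 ≈ $5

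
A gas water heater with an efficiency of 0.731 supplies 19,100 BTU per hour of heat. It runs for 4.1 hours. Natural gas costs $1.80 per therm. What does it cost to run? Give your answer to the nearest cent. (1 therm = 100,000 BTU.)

$1.93

Heat delivered = 19,100 BTU/h × 4.1 h = 78,310 BTU
Gas input = 78,310 / 0.731 = 107,127 BTU
= 107,127 / 100,000 = 1.071 therm
Cost = 1.071 × $1.80/therm = $1.93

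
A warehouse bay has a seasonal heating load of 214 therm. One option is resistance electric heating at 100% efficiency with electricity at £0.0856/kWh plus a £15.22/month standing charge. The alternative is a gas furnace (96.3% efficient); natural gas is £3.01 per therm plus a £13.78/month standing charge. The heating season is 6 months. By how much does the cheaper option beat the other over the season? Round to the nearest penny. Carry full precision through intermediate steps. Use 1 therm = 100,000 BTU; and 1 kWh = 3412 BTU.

Heat load = 214 therm × 100,000 = 21,400,000 BTU
Gas: input = 21,400,000 / 0.963 = 22,222,222 BTU = 222.2 therm → 222.2 × £3.01 = £668.89; + 6 × £13.78 standing = £751.57
Electric: 21,400,000 BTU / 3412 = 6,272 kWh → × £0.0856 = £536.88; + 6 × £15.22 standing = £628.20
Difference = |£751.57 − £628.20| = £123.37

£123.37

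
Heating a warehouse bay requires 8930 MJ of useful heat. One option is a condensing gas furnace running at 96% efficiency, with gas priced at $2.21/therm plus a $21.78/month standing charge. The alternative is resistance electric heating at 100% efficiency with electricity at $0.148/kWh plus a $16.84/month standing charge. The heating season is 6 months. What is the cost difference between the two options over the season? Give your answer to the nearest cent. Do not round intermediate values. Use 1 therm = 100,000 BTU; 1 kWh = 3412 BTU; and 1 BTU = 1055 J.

Heat load = 8930 MJ = 8,930,000,000 J / 1055 = 8,464,455 BTU
Gas: input = 8,464,455 / 0.96 = 8,817,141 BTU = 88.17 therm → 88.17 × $2.21 = $194.86; + 6 × $21.78 standing = $325.54
Electric: 8,464,455 BTU / 3412 = 2,481 kWh → × $0.148 = $367.16; + 6 × $16.84 standing = $468.20
Difference = |$325.54 − $468.20| = $142.66

$142.66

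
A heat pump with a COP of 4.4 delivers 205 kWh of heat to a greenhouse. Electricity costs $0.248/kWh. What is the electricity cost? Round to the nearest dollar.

Electrical input = 205 kWh / 4.4 = 46.59 kWh
Cost = 46.59 × $0.248/kWh = $11.55 ≈ $12

$12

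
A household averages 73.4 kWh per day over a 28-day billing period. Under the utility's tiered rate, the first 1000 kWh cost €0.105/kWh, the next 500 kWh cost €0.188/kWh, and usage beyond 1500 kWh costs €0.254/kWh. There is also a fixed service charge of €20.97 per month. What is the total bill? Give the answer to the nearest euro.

Usage = 73.4 kWh/day × 28 days = 2055.2 kWh
First 1000 kWh × €0.105 = €105.00
Next 500 kWh × €0.188 = €94.00
Remaining 555.2 kWh × €0.254 = €141.02
Energy charge = €340.02; + service €20.97 = €360.99 ≈ €361

€361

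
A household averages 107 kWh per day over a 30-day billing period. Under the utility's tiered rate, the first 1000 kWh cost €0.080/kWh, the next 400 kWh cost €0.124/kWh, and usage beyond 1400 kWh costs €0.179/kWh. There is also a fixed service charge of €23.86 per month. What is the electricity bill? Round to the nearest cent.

Usage = 107 kWh/day × 30 days = 3210 kWh
First 1000 kWh × €0.080 = €80.00
Next 400 kWh × €0.124 = €49.60
Remaining 1810 kWh × €0.179 = €323.99
Energy charge = €453.59; + service €23.86 = €477.45

€477.45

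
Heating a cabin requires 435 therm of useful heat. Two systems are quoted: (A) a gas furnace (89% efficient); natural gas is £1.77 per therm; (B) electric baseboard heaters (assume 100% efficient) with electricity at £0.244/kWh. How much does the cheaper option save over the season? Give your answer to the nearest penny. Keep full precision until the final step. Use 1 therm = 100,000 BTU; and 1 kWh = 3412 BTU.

Heat load = 435 therm × 100,000 = 43,500,000 BTU
Gas: input = 43,500,000 / 0.89 = 48,876,404 BTU = 488.8 therm → 488.8 × £1.77 = £865.11
Electric: 43,500,000 BTU / 3412 = 12,750 kWh → × £0.244 = £3,110.79
Difference = |£865.11 − £3,110.79| = £2,245.67

£2245.67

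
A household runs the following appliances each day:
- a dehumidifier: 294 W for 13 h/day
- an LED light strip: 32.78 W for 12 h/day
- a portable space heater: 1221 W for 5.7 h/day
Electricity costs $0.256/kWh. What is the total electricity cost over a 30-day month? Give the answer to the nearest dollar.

$86

dehumidifier: 294 W × 13 h × 30 d = 114,660 Wh = 114.7 kWh
LED light strip: 32.78 W × 12 h × 30 d = 11,801 Wh = 11.8 kWh
portable space heater: 1221 W × 5.7 h × 30 d = 208,791 Wh = 208.8 kWh
Total energy = 114.7 + 11.8 + 208.8 = 335.3 kWh
Cost = 335.3 kWh × $0.256 = $85.82 ≈ $86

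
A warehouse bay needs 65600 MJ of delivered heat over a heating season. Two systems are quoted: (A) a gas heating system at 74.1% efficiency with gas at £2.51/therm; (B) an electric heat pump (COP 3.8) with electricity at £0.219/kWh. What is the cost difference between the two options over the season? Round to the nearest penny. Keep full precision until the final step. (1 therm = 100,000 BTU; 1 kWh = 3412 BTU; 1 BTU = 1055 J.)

£1055.96

Heat load = 65600 MJ = 65,600,000,000 J / 1055 = 62,180,095 BTU
Gas: input = 62,180,095 / 0.741 = 83,913,758 BTU = 839.1 therm → 839.1 × £2.51 = £2,106.24
Heat pump: 62,180,095 BTU / 3412 = 18,220 kWh heat; / 3.8 = 4,796 kWh in → × £0.219 = £1,050.27
Difference = |£2,106.24 − £1,050.27| = £1,055.96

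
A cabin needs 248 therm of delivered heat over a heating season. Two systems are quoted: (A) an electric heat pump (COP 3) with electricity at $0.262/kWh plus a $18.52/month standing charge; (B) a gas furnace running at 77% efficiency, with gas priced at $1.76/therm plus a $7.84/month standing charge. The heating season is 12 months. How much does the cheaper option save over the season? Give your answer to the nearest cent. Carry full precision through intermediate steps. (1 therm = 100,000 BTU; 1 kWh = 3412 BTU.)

$196.08

Heat load = 248 therm × 100,000 = 24,800,000 BTU
Gas: input = 24,800,000 / 0.77 = 32,207,792 BTU = 322.1 therm → 322.1 × $1.76 = $566.86; + 12 × $7.84 standing = $660.94
Heat pump: 24,800,000 BTU / 3412 = 7,268 kWh heat; / 3 = 2,423 kWh in → × $0.262 = $634.78; + 12 × $18.52 standing = $857.02
Difference = |$660.94 − $857.02| = $196.08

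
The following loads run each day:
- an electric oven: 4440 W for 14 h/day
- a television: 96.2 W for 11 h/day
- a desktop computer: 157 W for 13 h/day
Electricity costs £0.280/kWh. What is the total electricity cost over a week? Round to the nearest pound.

electric oven: 4440 W × 14 h × 7 d = 435,120 Wh = 435.1 kWh
television: 96.2 W × 11 h × 7 d = 7,407 Wh = 7.407 kWh
desktop computer: 157 W × 13 h × 7 d = 14,287 Wh = 14.29 kWh
Total energy = 435.1 + 7.407 + 14.29 = 456.8 kWh
Cost = 456.8 kWh × £0.280 = £127.91 ≈ £128

£128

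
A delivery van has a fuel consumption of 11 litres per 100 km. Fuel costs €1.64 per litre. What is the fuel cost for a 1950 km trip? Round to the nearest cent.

Fuel = 11 L/100 km × 1950 km / 100 = 214.5 L
Cost = 214.5 L × €1.64/L = €351.78

€351.78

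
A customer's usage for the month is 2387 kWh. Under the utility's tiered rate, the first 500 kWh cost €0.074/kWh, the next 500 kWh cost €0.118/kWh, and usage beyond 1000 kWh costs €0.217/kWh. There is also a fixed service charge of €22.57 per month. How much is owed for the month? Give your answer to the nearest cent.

First 500 kWh × €0.074 = €37.00
Next 500 kWh × €0.118 = €59.00
Remaining 1387 kWh × €0.217 = €300.98
Energy charge = €396.98; + service €22.57 = €419.55

€419.55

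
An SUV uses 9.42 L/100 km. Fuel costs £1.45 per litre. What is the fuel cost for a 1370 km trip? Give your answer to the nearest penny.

£187.13

Fuel = 9.42 L/100 km × 1370 km / 100 = 129.1 L
Cost = 129.1 L × £1.45/L = £187.13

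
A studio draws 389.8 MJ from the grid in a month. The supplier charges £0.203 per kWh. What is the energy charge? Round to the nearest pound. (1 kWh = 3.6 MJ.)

£22

389.8 MJ × (0.27778 kWh/MJ) = 108.3 kWh
Cost = 108.3 kWh × £0.203/kWh = £21.98 ≈ £22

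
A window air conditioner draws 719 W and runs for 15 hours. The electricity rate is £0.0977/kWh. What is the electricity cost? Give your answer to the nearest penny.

£1.05

Energy = 719 W × 15 h = 10,785 Wh = 10.79 kWh
Cost = 10.79 kWh × £0.0977/kWh = £1.05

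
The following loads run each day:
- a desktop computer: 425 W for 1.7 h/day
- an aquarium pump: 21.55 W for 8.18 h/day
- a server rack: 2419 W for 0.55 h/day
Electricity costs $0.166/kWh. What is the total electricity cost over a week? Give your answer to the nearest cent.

$2.59

desktop computer: 425 W × 1.7 h × 7 d = 5,058 Wh = 5.058 kWh
aquarium pump: 21.55 W × 8.18 h × 7 d = 1,234 Wh = 1.234 kWh
server rack: 2419 W × 0.55 h × 7 d = 9,313 Wh = 9.313 kWh
Total energy = 5.058 + 1.234 + 9.313 = 15.6 kWh
Cost = 15.6 kWh × $0.166 = $2.59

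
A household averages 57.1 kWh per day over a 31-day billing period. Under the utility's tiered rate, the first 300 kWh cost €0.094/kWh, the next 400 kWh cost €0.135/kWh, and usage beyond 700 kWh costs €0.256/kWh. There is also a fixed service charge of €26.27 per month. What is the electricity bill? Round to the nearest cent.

Usage = 57.1 kWh/day × 31 days = 1770.1 kWh
First 300 kWh × €0.094 = €28.20
Next 400 kWh × €0.135 = €54.00
Remaining 1070.1 kWh × €0.256 = €273.95
Energy charge = €356.15; + service €26.27 = €382.42

€382.42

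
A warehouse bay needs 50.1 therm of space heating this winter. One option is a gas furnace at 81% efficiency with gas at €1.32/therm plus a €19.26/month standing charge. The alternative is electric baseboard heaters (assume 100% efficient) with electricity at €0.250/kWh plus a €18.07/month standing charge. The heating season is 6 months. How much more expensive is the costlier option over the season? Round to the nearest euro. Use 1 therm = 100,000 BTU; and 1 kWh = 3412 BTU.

Heat load = 50.1 therm × 100,000 = 5,010,000 BTU
Gas: input = 5,010,000 / 0.81 = 6,185,185 BTU = 61.85 therm → 61.85 × €1.32 = €81.64; + 6 × €19.26 standing = €197.20
Electric: 5,010,000 BTU / 3412 = 1,468 kWh → × €0.250 = €367.09; + 6 × €18.07 standing = €475.51
Difference = |€197.20 − €475.51| = €278.30 ≈ €278

€278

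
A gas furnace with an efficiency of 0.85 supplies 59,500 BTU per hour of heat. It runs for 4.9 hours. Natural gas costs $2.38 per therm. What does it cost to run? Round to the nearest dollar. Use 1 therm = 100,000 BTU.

Heat delivered = 59,500 BTU/h × 4.9 h = 291,550 BTU
Gas input = 291,550 / 0.85 = 343,000 BTU
= 343,000 / 100,000 = 3.43 therm
Cost = 3.43 × $2.38/therm = $8.16 ≈ $8

$8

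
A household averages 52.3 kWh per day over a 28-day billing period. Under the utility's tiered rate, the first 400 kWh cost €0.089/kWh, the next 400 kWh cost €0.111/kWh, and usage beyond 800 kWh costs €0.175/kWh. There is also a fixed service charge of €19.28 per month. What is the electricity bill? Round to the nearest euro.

€216

Usage = 52.3 kWh/day × 28 days = 1464.4 kWh
First 400 kWh × €0.089 = €35.60
Next 400 kWh × €0.111 = €44.40
Remaining 664.4 kWh × €0.175 = €116.27
Energy charge = €196.27; + service €19.28 = €215.55 ≈ €216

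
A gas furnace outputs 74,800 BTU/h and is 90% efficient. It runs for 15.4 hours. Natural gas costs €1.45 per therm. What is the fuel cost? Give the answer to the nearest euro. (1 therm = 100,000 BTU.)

Heat delivered = 74,800 BTU/h × 15.4 h = 1,151,920 BTU
Gas input = 1,151,920 / 0.90 = 1,279,911 BTU
= 1,279,911 / 100,000 = 12.8 therm
Cost = 12.8 × €1.45/therm = €18.56 ≈ €19

€19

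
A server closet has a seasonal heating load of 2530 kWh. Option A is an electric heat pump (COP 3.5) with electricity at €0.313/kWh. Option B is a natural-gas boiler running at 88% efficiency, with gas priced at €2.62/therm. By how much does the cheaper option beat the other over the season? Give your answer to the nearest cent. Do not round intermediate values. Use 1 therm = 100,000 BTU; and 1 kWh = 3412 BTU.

€30.75

Heat load = 2530 kWh × 3412 = 8,632,360 BTU
Gas: input = 8,632,360 / 0.88 = 9,809,500 BTU = 98.09 therm → 98.09 × €2.62 = €257.01
Heat pump: 8,632,360 BTU / 3412 = 2,530 kWh heat; / 3.5 = 722.9 kWh in → × €0.313 = €226.25
Difference = |€257.01 − €226.25| = €30.75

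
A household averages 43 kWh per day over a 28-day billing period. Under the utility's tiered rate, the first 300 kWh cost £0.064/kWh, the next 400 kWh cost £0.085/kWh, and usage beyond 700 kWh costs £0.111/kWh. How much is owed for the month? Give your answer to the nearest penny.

£109.14

Usage = 43 kWh/day × 28 days = 1204 kWh
First 300 kWh × £0.064 = £19.20
Next 400 kWh × £0.085 = £34.00
Remaining 504 kWh × £0.111 = £55.94
Total = £109.14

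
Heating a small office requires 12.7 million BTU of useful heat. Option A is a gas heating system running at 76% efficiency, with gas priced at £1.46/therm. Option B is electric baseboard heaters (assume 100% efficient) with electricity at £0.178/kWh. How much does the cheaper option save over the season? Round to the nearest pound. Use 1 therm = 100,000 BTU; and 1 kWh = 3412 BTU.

£419

Heat load = 12.7 × 10⁶ BTU = 12,700,000 BTU
Gas: input = 12,700,000 / 0.76 = 16,710,526 BTU = 167.1 therm → 167.1 × £1.46 = £243.97
Electric: 12,700,000 BTU / 3412 = 3,722 kWh → × £0.178 = £662.54
Difference = |£243.97 − £662.54| = £418.57 ≈ £419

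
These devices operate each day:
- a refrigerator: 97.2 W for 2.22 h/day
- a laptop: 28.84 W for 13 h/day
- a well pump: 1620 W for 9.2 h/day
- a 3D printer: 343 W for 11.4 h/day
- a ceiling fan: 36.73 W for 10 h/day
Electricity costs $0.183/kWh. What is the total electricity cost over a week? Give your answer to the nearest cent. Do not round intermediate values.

$25.33

refrigerator: 97.2 W × 2.22 h × 7 d = 1,510 Wh = 1.51 kWh
laptop: 28.84 W × 13 h × 7 d = 2,624 Wh = 2.624 kWh
well pump: 1620 W × 9.2 h × 7 d = 104,328 Wh = 104.3 kWh
3D printer: 343 W × 11.4 h × 7 d = 27,371 Wh = 27.37 kWh
ceiling fan: 36.73 W × 10 h × 7 d = 2,571 Wh = 2.571 kWh
Total energy = 1.51 + 2.624 + 104.3 + 27.37 + 2.571 = 138.4 kWh
Cost = 138.4 kWh × $0.183 = $25.33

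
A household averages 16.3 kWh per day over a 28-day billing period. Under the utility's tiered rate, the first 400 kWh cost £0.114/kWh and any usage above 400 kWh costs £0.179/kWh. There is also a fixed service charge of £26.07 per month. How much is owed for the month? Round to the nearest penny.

Usage = 16.3 kWh/day × 28 days = 456.4 kWh
First 400 kWh × £0.114 = £45.60
Remaining 56.4 kWh × £0.179 = £10.10
Energy charge = £55.70; + service £26.07 = £81.77

£81.77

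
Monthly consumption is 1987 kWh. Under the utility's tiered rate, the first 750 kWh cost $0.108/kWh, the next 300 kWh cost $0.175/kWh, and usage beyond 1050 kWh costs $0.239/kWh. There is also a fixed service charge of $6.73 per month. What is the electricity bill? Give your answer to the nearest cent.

First 750 kWh × $0.108 = $81.00
Next 300 kWh × $0.175 = $52.50
Remaining 937 kWh × $0.239 = $223.94
Energy charge = $357.44; + service $6.73 = $364.17

$364.17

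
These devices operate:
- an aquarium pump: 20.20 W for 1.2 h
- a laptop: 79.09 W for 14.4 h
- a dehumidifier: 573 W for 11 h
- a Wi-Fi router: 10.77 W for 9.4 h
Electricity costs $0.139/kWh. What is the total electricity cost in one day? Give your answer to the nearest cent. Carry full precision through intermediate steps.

aquarium pump: 20.20 W × 1.2 h = 24 Wh = 0.02424 kWh
laptop: 79.09 W × 14.4 h = 1,139 Wh = 1.139 kWh
dehumidifier: 573 W × 11 h = 6,303 Wh = 6.303 kWh
Wi-Fi router: 10.77 W × 9.4 h = 101 Wh = 0.1012 kWh
Total energy = 0.02424 + 1.139 + 6.303 + 0.1012 = 7.567 kWh
Cost = 7.567 kWh × $0.139 = $1.05

$1.05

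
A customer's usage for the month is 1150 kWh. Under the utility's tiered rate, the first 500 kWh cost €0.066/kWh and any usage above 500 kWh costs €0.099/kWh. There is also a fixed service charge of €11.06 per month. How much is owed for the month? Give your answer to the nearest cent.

First 500 kWh × €0.066 = €33.00
Remaining 650 kWh × €0.099 = €64.35
Energy charge = €97.35; + service €11.06 = €108.41

€108.41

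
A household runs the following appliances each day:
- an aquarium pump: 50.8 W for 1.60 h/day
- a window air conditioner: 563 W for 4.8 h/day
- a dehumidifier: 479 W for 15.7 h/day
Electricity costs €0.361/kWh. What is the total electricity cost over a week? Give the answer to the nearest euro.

aquarium pump: 50.8 W × 1.60 h × 7 d = 569 Wh = 0.569 kWh
window air conditioner: 563 W × 4.8 h × 7 d = 18,917 Wh = 18.92 kWh
dehumidifier: 479 W × 15.7 h × 7 d = 52,642 Wh = 52.64 kWh
Total energy = 0.569 + 18.92 + 52.64 = 72.13 kWh
Cost = 72.13 kWh × €0.361 = €26.04 ≈ €26

€26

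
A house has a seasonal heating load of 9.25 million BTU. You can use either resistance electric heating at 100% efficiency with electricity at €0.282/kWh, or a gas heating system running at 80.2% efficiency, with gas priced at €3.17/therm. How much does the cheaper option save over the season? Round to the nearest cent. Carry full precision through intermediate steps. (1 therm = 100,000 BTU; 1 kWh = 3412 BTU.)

Heat load = 9.25 × 10⁶ BTU = 9,250,000 BTU
Gas: input = 9,250,000 / 0.802 = 11,533,666 BTU = 115.3 therm → 115.3 × €3.17 = €365.62
Electric: 9,250,000 BTU / 3412 = 2,711 kWh → × €0.282 = €764.51
Difference = |€365.62 − €764.51| = €398.89

€398.89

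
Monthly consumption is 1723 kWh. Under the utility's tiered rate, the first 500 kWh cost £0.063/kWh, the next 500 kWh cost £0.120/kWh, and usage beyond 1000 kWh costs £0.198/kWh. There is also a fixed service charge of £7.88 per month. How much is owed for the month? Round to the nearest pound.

First 500 kWh × £0.063 = £31.50
Next 500 kWh × £0.120 = £60.00
Remaining 723 kWh × £0.198 = £143.15
Energy charge = £234.65; + service £7.88 = £242.53 ≈ £243

£243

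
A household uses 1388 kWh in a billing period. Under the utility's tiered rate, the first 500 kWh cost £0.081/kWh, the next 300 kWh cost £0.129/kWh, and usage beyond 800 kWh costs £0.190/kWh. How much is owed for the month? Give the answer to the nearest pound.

First 500 kWh × £0.081 = £40.50
Next 300 kWh × £0.129 = £38.70
Remaining 588 kWh × £0.190 = £111.72
Total = £190.92 ≈ £191

£191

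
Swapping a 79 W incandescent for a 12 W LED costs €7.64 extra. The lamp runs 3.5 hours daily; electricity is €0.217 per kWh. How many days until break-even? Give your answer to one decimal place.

Power saved = 79 − 12 = 67 W
Daily energy saved = 67 W × 3.5 h = 234.5 Wh = 0.2345 kWh
Daily savings = 0.2345 × €0.217 = €0.0509
Payback = €7.64 / €0.0509 per day = 150.1 days

150.1 days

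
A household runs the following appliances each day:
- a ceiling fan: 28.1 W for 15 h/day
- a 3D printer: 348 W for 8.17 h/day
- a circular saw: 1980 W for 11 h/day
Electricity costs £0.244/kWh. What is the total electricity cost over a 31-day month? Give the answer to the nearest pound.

£189

ceiling fan: 28.1 W × 15 h × 31 d = 13,066 Wh = 13.07 kWh
3D printer: 348 W × 8.17 h × 31 d = 88,138 Wh = 88.14 kWh
circular saw: 1980 W × 11 h × 31 d = 675,180 Wh = 675.2 kWh
Total energy = 13.07 + 88.14 + 675.2 = 776.4 kWh
Cost = 776.4 kWh × £0.244 = £189.44 ≈ £189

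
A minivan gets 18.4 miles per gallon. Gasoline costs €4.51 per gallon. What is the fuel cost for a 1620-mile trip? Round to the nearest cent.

Fuel = 1620 mi / 18.4 mpg = 88.04 gal
Cost = 88.04 gal × €4.51/gal = €397.08

€397.08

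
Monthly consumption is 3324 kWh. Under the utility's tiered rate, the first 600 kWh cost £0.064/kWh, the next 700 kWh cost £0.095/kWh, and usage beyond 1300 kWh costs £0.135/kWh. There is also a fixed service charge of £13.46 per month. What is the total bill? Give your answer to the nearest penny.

First 600 kWh × £0.064 = £38.40
Next 700 kWh × £0.095 = £66.50
Remaining 2024 kWh × £0.135 = £273.24
Energy charge = £378.14; + service £13.46 = £391.60

£391.60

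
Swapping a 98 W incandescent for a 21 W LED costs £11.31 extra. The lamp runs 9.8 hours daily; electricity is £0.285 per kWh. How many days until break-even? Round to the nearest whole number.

Power saved = 98 − 21 = 77 W
Daily energy saved = 77 W × 9.8 h = 754.6 Wh = 0.7546 kWh
Daily savings = 0.7546 × £0.285 = £0.2151
Payback = £11.31 / £0.2151 per day = 52.59 days

53 days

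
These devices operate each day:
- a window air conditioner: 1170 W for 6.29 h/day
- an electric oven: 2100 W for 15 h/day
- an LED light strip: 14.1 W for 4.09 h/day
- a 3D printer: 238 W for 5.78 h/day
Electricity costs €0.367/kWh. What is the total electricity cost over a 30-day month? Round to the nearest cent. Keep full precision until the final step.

€443.62

window air conditioner: 1170 W × 6.29 h × 30 d = 220,779 Wh = 220.8 kWh
electric oven: 2100 W × 15 h × 30 d = 945,000 Wh = 945 kWh
LED light strip: 14.1 W × 4.09 h × 30 d = 1,730 Wh = 1.73 kWh
3D printer: 238 W × 5.78 h × 30 d = 41,269 Wh = 41.27 kWh
Total energy = 220.8 + 945 + 1.73 + 41.27 = 1,209 kWh
Cost = 1,209 kWh × €0.367 = €443.62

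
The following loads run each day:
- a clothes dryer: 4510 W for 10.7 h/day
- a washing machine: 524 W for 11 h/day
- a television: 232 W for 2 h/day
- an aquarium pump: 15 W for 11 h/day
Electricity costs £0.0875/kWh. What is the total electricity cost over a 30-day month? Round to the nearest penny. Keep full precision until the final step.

clothes dryer: 4510 W × 10.7 h × 30 d = 1,447,710 Wh = 1,448 kWh
washing machine: 524 W × 11 h × 30 d = 172,920 Wh = 172.9 kWh
television: 232 W × 2 h × 30 d = 13,920 Wh = 13.92 kWh
aquarium pump: 15 W × 11 h × 30 d = 4,950 Wh = 4.95 kWh
Total energy = 1,448 + 172.9 + 13.92 + 4.95 = 1,640 kWh
Cost = 1,640 kWh × £0.0875 = £143.46

£143.46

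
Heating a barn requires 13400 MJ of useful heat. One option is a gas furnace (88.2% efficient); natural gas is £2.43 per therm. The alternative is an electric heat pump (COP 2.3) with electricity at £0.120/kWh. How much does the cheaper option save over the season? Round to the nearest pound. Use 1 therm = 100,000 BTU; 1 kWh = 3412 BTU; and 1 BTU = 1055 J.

£156

Heat load = 13400 MJ = 13,400,000,000 J / 1055 = 12,701,422 BTU
Gas: input = 12,701,422 / 0.882 = 14,400,705 BTU = 144 therm → 144 × £2.43 = £349.94
Heat pump: 12,701,422 BTU / 3412 = 3,723 kWh heat; / 2.3 = 1,619 kWh in → × £0.120 = £194.22
Difference = |£349.94 − £194.22| = £155.72 ≈ £156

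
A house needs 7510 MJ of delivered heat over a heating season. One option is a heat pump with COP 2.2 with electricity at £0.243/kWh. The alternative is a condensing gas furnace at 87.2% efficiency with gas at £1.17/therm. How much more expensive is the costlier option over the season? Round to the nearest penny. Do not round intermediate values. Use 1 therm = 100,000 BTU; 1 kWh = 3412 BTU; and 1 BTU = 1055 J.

Heat load = 7510 MJ = 7,510,000,000 J / 1055 = 7,118,483 BTU
Gas: input = 7,118,483 / 0.872 = 8,163,398 BTU = 81.63 therm → 81.63 × £1.17 = £95.51
Heat pump: 7,118,483 BTU / 3412 = 2,086 kWh heat; / 2.2 = 948.3 kWh in → × £0.243 = £230.44
Difference = |£95.51 − £230.44| = £134.93

£134.93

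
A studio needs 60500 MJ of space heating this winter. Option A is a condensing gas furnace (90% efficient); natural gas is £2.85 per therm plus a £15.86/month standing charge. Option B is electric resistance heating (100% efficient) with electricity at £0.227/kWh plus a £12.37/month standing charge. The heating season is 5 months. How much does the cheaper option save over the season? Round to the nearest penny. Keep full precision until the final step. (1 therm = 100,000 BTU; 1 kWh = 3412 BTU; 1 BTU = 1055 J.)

Heat load = 60500 MJ = 60,500,000,000 J / 1055 = 57,345,972 BTU
Gas: input = 57,345,972 / 0.90 = 63,717,746 BTU = 637.2 therm → 637.2 × £2.85 = £1,815.96; + 5 × £15.86 standing = £1,895.26
Electric: 57,345,972 BTU / 3412 = 16,810 kWh → × £0.227 = £3,815.22; + 5 × £12.37 standing = £3,877.07
Difference = |£1,895.26 − £3,877.07| = £1,981.82

£1981.82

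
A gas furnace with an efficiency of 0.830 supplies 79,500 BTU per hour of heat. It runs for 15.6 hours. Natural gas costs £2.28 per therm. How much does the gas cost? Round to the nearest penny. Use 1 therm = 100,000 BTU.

Heat delivered = 79,500 BTU/h × 15.6 h = 1,240,200 BTU
Gas input = 1,240,200 / 0.830 = 1,494,217 BTU
= 1,494,217 / 100,000 = 14.94 therm
Cost = 14.94 × £2.28/therm = £34.07

£34.07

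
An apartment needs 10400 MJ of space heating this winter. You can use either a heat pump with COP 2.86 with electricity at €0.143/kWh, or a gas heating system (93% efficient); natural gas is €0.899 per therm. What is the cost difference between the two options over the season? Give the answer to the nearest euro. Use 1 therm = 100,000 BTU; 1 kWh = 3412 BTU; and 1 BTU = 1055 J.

€49

Heat load = 10400 MJ = 10,400,000,000 J / 1055 = 9,857,820 BTU
Gas: input = 9,857,820 / 0.930 = 10,599,806 BTU = 106 therm → 106 × €0.899 = €95.29
Heat pump: 9,857,820 BTU / 3412 = 2,889 kWh heat; / 2.86 = 1,010 kWh in → × €0.143 = €144.46
Difference = |€95.29 − €144.46| = €49.17 ≈ €49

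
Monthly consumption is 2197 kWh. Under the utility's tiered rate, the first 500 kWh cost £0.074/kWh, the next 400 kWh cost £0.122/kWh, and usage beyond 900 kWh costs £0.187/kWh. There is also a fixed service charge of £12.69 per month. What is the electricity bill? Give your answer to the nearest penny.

£341.03

First 500 kWh × £0.074 = £37.00
Next 400 kWh × £0.122 = £48.80
Remaining 1297 kWh × £0.187 = £242.54
Energy charge = £328.34; + service £12.69 = £341.03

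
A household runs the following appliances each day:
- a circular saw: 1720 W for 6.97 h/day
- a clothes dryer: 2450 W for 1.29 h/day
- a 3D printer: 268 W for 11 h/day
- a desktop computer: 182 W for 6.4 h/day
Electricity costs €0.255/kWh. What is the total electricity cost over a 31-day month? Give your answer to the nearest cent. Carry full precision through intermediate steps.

€152.26

circular saw: 1720 W × 6.97 h × 31 d = 371,640 Wh = 371.6 kWh
clothes dryer: 2450 W × 1.29 h × 31 d = 97,976 Wh = 97.98 kWh
3D printer: 268 W × 11 h × 31 d = 91,388 Wh = 91.39 kWh
desktop computer: 182 W × 6.4 h × 31 d = 36,109 Wh = 36.11 kWh
Total energy = 371.6 + 97.98 + 91.39 + 36.11 = 597.1 kWh
Cost = 597.1 kWh × €0.255 = €152.26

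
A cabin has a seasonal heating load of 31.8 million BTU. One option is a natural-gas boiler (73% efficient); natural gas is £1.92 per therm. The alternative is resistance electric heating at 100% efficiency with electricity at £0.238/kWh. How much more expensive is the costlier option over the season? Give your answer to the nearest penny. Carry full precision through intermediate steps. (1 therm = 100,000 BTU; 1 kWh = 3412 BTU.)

£1381.79

Heat load = 31.8 × 10⁶ BTU = 31,800,000 BTU
Gas: input = 31,800,000 / 0.73 = 43,561,644 BTU = 435.6 therm → 435.6 × £1.92 = £836.38
Electric: 31,800,000 BTU / 3412 = 9,320 kWh → × £0.238 = £2,218.17
Difference = |£836.38 − £2,218.17| = £1,381.79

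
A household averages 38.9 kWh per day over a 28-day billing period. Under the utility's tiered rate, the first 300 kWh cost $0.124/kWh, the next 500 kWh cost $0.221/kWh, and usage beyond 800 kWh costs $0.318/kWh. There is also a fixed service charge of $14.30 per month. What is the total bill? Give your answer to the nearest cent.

Usage = 38.9 kWh/day × 28 days = 1089.2 kWh
First 300 kWh × $0.124 = $37.20
Next 500 kWh × $0.221 = $110.50
Remaining 289.2 kWh × $0.318 = $91.97
Energy charge = $239.67; + service $14.30 = $253.97

$253.97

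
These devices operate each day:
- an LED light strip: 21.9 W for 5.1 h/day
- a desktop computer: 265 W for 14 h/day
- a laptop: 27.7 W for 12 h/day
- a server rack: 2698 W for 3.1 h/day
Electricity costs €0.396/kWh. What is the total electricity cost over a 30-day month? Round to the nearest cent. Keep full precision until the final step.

LED light strip: 21.9 W × 5.1 h × 30 d = 3,351 Wh = 3.351 kWh
desktop computer: 265 W × 14 h × 30 d = 111,300 Wh = 111.3 kWh
laptop: 27.7 W × 12 h × 30 d = 9,972 Wh = 9.972 kWh
server rack: 2698 W × 3.1 h × 30 d = 250,914 Wh = 250.9 kWh
Total energy = 3.351 + 111.3 + 9.972 + 250.9 = 375.5 kWh
Cost = 375.5 kWh × €0.396 = €148.71

€148.71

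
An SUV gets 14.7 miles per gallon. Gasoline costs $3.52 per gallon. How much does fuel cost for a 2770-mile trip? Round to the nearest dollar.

Fuel = 2770 mi / 14.7 mpg = 188.4 gal
Cost = 188.4 gal × $3.52/gal = $663.29 ≈ $663

$663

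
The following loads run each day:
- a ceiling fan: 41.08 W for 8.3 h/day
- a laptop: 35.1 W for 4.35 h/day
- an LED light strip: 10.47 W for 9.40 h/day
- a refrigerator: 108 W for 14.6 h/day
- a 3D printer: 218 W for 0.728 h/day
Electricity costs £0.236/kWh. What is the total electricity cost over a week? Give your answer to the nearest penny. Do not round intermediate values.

ceiling fan: 41.08 W × 8.3 h × 7 d = 2,387 Wh = 2.387 kWh
laptop: 35.1 W × 4.35 h × 7 d = 1,069 Wh = 1.069 kWh
LED light strip: 10.47 W × 9.40 h × 7 d = 689 Wh = 0.6889 kWh
refrigerator: 108 W × 14.6 h × 7 d = 11,038 Wh = 11.04 kWh
3D printer: 218 W × 0.728 h × 7 d = 1,111 Wh = 1.111 kWh
Total energy = 2.387 + 1.069 + 0.6889 + 11.04 + 1.111 = 16.29 kWh
Cost = 16.29 kWh × £0.236 = £3.85

£3.85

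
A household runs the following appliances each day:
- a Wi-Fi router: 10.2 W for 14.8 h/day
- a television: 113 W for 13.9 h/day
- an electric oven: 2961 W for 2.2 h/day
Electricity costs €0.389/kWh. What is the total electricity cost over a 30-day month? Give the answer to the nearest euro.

Wi-Fi router: 10.2 W × 14.8 h × 30 d = 4,529 Wh = 4.529 kWh
television: 113 W × 13.9 h × 30 d = 47,121 Wh = 47.12 kWh
electric oven: 2961 W × 2.2 h × 30 d = 195,426 Wh = 195.4 kWh
Total energy = 4.529 + 47.12 + 195.4 = 247.1 kWh
Cost = 247.1 kWh × €0.389 = €96.11 ≈ €96

€96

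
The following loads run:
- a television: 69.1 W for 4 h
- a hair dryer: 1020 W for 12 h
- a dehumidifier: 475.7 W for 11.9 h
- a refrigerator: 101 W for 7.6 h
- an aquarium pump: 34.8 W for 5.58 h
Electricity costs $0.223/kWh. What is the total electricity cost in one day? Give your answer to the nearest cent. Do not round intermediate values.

$4.27

television: 69.1 W × 4 h = 276 Wh = 0.2764 kWh
hair dryer: 1020 W × 12 h = 12,240 Wh = 12.24 kWh
dehumidifier: 475.7 W × 11.9 h = 5,661 Wh = 5.661 kWh
refrigerator: 101 W × 7.6 h = 768 Wh = 0.7676 kWh
aquarium pump: 34.8 W × 5.58 h = 194 Wh = 0.1942 kWh
Total energy = 0.2764 + 12.24 + 5.661 + 0.7676 + 0.1942 = 19.14 kWh
Cost = 19.14 kWh × $0.223 = $4.27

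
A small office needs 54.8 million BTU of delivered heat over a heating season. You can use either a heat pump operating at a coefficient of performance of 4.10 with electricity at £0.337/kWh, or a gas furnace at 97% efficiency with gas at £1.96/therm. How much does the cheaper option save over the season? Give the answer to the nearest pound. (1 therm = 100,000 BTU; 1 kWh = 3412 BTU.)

£213

Heat load = 54.8 × 10⁶ BTU = 54,800,000 BTU
Gas: input = 54,800,000 / 0.97 = 56,494,845 BTU = 564.9 therm → 564.9 × £1.96 = £1,107.30
Heat pump: 54,800,000 BTU / 3412 = 16,060 kWh heat; / 4.10 = 3,917 kWh in → × £0.337 = £1,320.13
Difference = |£1,107.30 − £1,320.13| = £212.83 ≈ £213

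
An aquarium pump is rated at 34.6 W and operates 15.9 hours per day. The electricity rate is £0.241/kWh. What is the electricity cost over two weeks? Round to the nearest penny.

Energy = 34.6 W × 15.9 h/day × 14 days = 7,702 Wh = 7.702 kWh
Cost = 7.702 kWh × £0.241/kWh = £1.86

£1.86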